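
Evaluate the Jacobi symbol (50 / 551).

Pull out 2: since 551 ≡ 7 (mod 8), (2/551) = +1.
Reciprocity: 25 ≡ 1 and 551 ≡ 3 (mod 4), so (25/551) = +(551/25).
Reduce top mod 25: now compute (1/25).
Reached (1/25) = 1. Collecting the sign flips along the way, the symbol is +1.

1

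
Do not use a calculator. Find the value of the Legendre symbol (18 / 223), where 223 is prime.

Euler's criterion: (18/223) ≡ 18^111 (mod 223).
18^2 ≡ 101 (mod 223)
18^4 ≡ 166 (mod 223)
18^8 ≡ 127 (mod 223)
18^16 ≡ 73 (mod 223)
18^32 ≡ 200 (mod 223)
18^64 ≡ 83 (mod 223)
18^111 = 18^(64+32+8+4+2+1) ≡ 1 (mod 223).
Result is 1, so (18/223) = 1.

1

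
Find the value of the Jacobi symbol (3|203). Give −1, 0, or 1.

1

Reciprocity: 3 ≡ 3 and 203 ≡ 3 (mod 4), so (3/203) = −(203/3).
Reduce top mod 3: now compute (2/3).
Pull out 2: since 3 ≡ 3 (mod 8), (2/3) = -1.
Reached (1/3) = 1. Collecting the sign flips along the way, the symbol is +1.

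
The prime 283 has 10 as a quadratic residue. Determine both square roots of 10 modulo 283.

24, 259

Since 283 ≡ 3 (mod 4), a square root of 10 is 10^((283+1)/4) = 10^71 mod 283.
Repeated squaring: 10^2≡100, 10^4≡95, 10^8≡252, 10^16≡112, 10^32≡92, 10^64≡257 (mod 283).
10^71 = 10^(64+4+2+1) ≡ 24 (mod 283).
Check: 24² = 576 ≡ 10 (mod 283). The two roots are 24 and 259.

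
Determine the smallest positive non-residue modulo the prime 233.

3

(2/233) = +1, so 2 is a residue.
(3/233) = −1, so 3 is the smallest positive non-residue mod 233.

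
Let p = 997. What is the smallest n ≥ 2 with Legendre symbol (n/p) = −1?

(2/997) = −1, so 2 is the smallest positive non-residue mod 997.

2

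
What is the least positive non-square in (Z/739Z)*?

(2/739) = −1, so 2 is the smallest positive non-residue mod 739.

2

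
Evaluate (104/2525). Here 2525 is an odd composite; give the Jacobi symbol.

-1

Pull out 2^3: since 2525 ≡ 5 (mod 8), (2/2525) = -1, so (2/2525)^3 = -1.
Reciprocity: 13 ≡ 1 and 2525 ≡ 1 (mod 4), so (13/2525) = +(2525/13).
Reduce top mod 13: now compute (3/13).
Reciprocity: 3 ≡ 3 and 13 ≡ 1 (mod 4), so (3/13) = +(13/3).
Reduce top mod 3: now compute (1/3).
Reached (1/3) = 1. Collecting the sign flips along the way, the symbol is -1.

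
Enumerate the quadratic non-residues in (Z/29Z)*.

Square k = 1,…,14 (k and 29−k give the same square):
1²=1, 2²=4, 3²=9, 4²=16, 5²=25, 6²≡7, 7²≡20, 8²≡6, 9²≡23, 10²≡13, 11²≡5, 12²≡28, 13²≡24, 14²≡22 (mod 29).
The residues are {1, 4, 5, 6, 7, 9, 13, 16, 20, 22, 23, 24, 25, 28}; the non-residues are the remaining 14 nonzero classes.

2, 3, 8, 10, 11, 12, 14, 15, 17, 18, 19, 21, 26, 27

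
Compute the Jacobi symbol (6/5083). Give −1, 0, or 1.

1

Pull out 2: since 5083 ≡ 3 (mod 8), (2/5083) = -1.
Reciprocity: 3 ≡ 3 and 5083 ≡ 3 (mod 4), so (3/5083) = −(5083/3).
Reduce top mod 3: now compute (1/3).
Reached (1/3) = 1. Collecting the sign flips along the way, the symbol is +1.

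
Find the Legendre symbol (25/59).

Euler's criterion: (25/59) ≡ 25^29 (mod 59).
25^2 ≡ 35 (mod 59)
25^4 ≡ 45 (mod 59)
25^8 ≡ 19 (mod 59)
25^16 ≡ 7 (mod 59)
25^29 = 25^(16+8+4+1) ≡ 1 (mod 59).
Result is 1, so (25/59) = 1.

1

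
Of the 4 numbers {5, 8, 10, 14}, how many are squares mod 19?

1

(5/19) = +1 → QR.
(8/19) = -1 → non-residue.
(10/19) = -1 → non-residue.
(14/19) = -1 → non-residue.
Total quadratic residues among the 4: 1.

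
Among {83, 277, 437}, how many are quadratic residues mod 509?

(83/509) = +1 → QR.
(277/509) = -1 → non-residue.
(437/509) = -1 → non-residue.
Total quadratic residues among the 3: 1.

1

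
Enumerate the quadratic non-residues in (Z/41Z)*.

3 6 7 11 12 13 14 15 17 19 22 24 26 27 28 29 30 34 35 38

Square k = 1,…,20 (k and 41−k give the same square):
1²=1, 2²=4, 3²=9, 4²=16, 5²=25, 6²=36, 7²≡8, 8²≡23, 9²≡40, 10²≡18, 11²≡39, 12²≡21, 13²≡5, 14²≡32, 15²≡20, 16²≡10, 17²≡2, 18²≡37, 19²≡33, 20²≡31 (mod 41).
The residues are {1, 2, 4, 5, 8, 9, 10, 16, 18, 20, 21, 23, 25, 31, 32, 33, 36, 37, 39, 40}; the non-residues are the remaining 20 nonzero classes.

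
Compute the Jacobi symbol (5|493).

-1

Reciprocity: 5 ≡ 1 and 493 ≡ 1 (mod 4), so (5/493) = +(493/5).
Reduce top mod 5: now compute (3/5).
Reciprocity: 3 ≡ 3 and 5 ≡ 1 (mod 4), so (3/5) = +(5/3).
Reduce top mod 3: now compute (2/3).
Pull out 2: since 3 ≡ 3 (mod 8), (2/3) = -1.
Reached (1/3) = 1. Collecting the sign flips along the way, the symbol is -1.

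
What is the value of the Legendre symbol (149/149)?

0

First reduce: 149 ≡ 0 (mod 149).
Top reduces to 0: gcd > 1, so the symbol is 0.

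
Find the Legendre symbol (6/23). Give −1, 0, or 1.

Euler's criterion: (6/23) ≡ 6^11 (mod 23).
6^2 ≡ 13 (mod 23)
6^4 ≡ 8 (mod 23)
6^8 ≡ 18 (mod 23)
6^11 = 6^(8+2+1) ≡ 1 (mod 23).
Result is 1, so (6/23) = 1.

1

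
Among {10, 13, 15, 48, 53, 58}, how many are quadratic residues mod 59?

(10/59) = -1 → non-residue.
(13/59) = -1 → non-residue.
(15/59) = +1 → QR.
(48/59) = +1 → QR.
(53/59) = +1 → QR.
(58/59) = -1 → non-residue.
Total quadratic residues among the 6: 3.

3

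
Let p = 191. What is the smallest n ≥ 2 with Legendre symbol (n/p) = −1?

(2/191) = +1, so 2 is a residue.
(3/191) = +1, so 3 is a residue.
(4/191) = +1, so 4 is a residue.
(5/191) = +1, so 5 is a residue.
(6/191) = +1, so 6 is a residue.
(7/191) = −1, so 7 is the smallest positive non-residue mod 191.

7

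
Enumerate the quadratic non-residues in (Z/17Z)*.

3 5 6 7 10 11 12 14

Square k = 1,…,8 (k and 17−k give the same square):
1²=1, 2²=4, 3²=9, 4²=16, 5²≡8, 6²≡2, 7²≡15, 8²≡13 (mod 17).
The residues are {1, 2, 4, 8, 9, 13, 15, 16}; the non-residues are the remaining 8 nonzero classes.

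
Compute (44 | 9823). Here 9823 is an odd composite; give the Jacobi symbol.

0

Pull out 2^2: since 9823 ≡ 7 (mod 8), (2/9823) = +1, so (2/9823)^2 = +1.
Reciprocity: 11 ≡ 3 and 9823 ≡ 3 (mod 4), so (11/9823) = −(9823/11).
Reduce top mod 11: now compute (0/11).
Top reduces to 0: gcd > 1, so the symbol is 0.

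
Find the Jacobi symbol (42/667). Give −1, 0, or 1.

Pull out 2: since 667 ≡ 3 (mod 8), (2/667) = -1.
Reciprocity: 21 ≡ 1 and 667 ≡ 3 (mod 4), so (21/667) = +(667/21).
Reduce top mod 21: now compute (16/21).
Pull out 2^4: since 21 ≡ 5 (mod 8), (2/21) = -1, so (2/21)^4 = +1.
Reached (1/21) = 1. Collecting the sign flips along the way, the symbol is -1.

-1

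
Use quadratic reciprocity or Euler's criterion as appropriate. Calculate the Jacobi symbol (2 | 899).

-1

Pull out 2: since 899 ≡ 3 (mod 8), (2/899) = -1.
Reached (1/899) = 1. Collecting the sign flips along the way, the symbol is -1.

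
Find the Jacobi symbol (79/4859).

Reciprocity: 79 ≡ 3 and 4859 ≡ 3 (mod 4), so (79/4859) = −(4859/79).
Reduce top mod 79: now compute (40/79).
Pull out 2^3: since 79 ≡ 7 (mod 8), (2/79) = +1, so (2/79)^3 = +1.
Reciprocity: 5 ≡ 1 and 79 ≡ 3 (mod 4), so (5/79) = +(79/5).
Reduce top mod 5: now compute (4/5).
Pull out 2^2: since 5 ≡ 5 (mod 8), (2/5) = -1, so (2/5)^2 = +1.
Reached (1/5) = 1. Collecting the sign flips along the way, the symbol is -1.

-1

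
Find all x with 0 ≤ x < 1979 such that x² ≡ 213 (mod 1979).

184, 1795

Since 1979 ≡ 3 (mod 4), a square root of 213 is 213^((1979+1)/4) = 213^495 mod 1979.
Repeated squaring: 213^2≡1831, 213^4≡135, 213^8≡414, 213^16≡1202, 213^32≡134, 213^64≡145, 213^128≡1235, 213^256≡1395 (mod 1979).
213^495 = 213^(256+128+64+32+8+4+2+1) ≡ 184 (mod 1979).
Check: 184² = 33856 ≡ 213 (mod 1979). The two roots are 184 and 1795.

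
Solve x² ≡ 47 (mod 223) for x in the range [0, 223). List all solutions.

50, 173

Since 223 ≡ 3 (mod 4), a square root of 47 is 47^((223+1)/4) = 47^56 mod 223.
Repeated squaring: 47^2≡202, 47^4≡218, 47^8≡25, 47^16≡179, 47^32≡152 (mod 223).
47^56 = 47^(32+16+8) ≡ 50 (mod 223).
Check: 50² = 2500 ≡ 47 (mod 223). The two roots are 50 and 173.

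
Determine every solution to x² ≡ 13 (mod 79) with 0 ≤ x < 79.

31, 48

Since 79 ≡ 3 (mod 4), a square root of 13 is 13^((79+1)/4) = 13^20 mod 79.
Repeated squaring: 13^2≡11, 13^4≡42, 13^8≡26, 13^16≡44 (mod 79).
13^20 = 13^(16+4) ≡ 31 (mod 79).
Check: 31² = 961 ≡ 13 (mod 79). The two roots are 31 and 48.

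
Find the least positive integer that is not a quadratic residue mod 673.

5

(2/673) = +1, so 2 is a residue.
(3/673) = +1, so 3 is a residue.
(4/673) = +1, so 4 is a residue.
(5/673) = −1, so 5 is the smallest positive non-residue mod 673.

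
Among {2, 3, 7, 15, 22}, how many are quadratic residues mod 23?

2

(2/23) = +1 → QR.
(3/23) = +1 → QR.
(7/23) = -1 → non-residue.
(15/23) = -1 → non-residue.
(22/23) = -1 → non-residue.
Total quadratic residues among the 5: 2.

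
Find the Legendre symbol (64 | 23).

First reduce: 64 ≡ 18 (mod 23).
Pull out 2: since 23 ≡ 7 (mod 8), (2/23) = +1.
Reciprocity: 9 ≡ 1 and 23 ≡ 3 (mod 4), so (9/23) = +(23/9).
Reduce top mod 9: now compute (5/9).
Reciprocity: 5 ≡ 1 and 9 ≡ 1 (mod 4), so (5/9) = +(9/5).
Reduce top mod 5: now compute (4/5).
Pull out 2^2: since 5 ≡ 5 (mod 8), (2/5) = -1, so (2/5)^2 = +1.
Reached (1/5) = 1. Collecting the sign flips along the way, the symbol is +1.

1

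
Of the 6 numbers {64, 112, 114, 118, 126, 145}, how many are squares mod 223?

(64/223) = +1 → QR.
(112/223) = +1 → QR.
(114/223) = -1 → non-residue.
(118/223) = -1 → non-residue.
(126/223) = +1 → QR.
(145/223) = -1 → non-residue.
Total quadratic residues among the 6: 3.

3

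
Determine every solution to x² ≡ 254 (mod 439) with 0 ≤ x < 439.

Since 439 ≡ 3 (mod 4), a square root of 254 is 254^((439+1)/4) = 254^110 mod 439.
Repeated squaring: 254^2≡422, 254^4≡289, 254^8≡111, 254^16≡29, 254^32≡402, 254^64≡52 (mod 439).
254^110 = 254^(64+32+8+4+2) ≡ 80 (mod 439).
Check: 80² = 6400 ≡ 254 (mod 439). The two roots are 80 and 359.

80, 359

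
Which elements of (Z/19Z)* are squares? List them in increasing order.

Square k = 1,…,9 (k and 19−k give the same square):
1²=1, 2²=4, 3²=9, 4²=16, 5²≡6, 6²≡17, 7²≡11, 8²≡7, 9²≡5 (mod 19).
So the quadratic residues mod 19 are {1, 4, 5, 6, 7, 9, 11, 16, 17}.

1, 4, 5, 6, 7, 9, 11, 16, 17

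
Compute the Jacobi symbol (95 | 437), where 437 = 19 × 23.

Reciprocity: 95 ≡ 3 and 437 ≡ 1 (mod 4), so (95/437) = +(437/95).
Reduce top mod 95: now compute (57/95).
Reciprocity: 57 ≡ 1 and 95 ≡ 3 (mod 4), so (57/95) = +(95/57).
Reduce top mod 57: now compute (38/57).
Pull out 2: since 57 ≡ 1 (mod 8), (2/57) = +1.
Reciprocity: 19 ≡ 3 and 57 ≡ 1 (mod 4), so (19/57) = +(57/19).
Reduce top mod 19: now compute (0/19).
Top reduces to 0: gcd > 1, so the symbol is 0.

0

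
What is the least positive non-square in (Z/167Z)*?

(2/167) = +1, so 2 is a residue.
(3/167) = +1, so 3 is a residue.
(4/167) = +1, so 4 is a residue.
(5/167) = −1, so 5 is the smallest positive non-residue mod 167.

5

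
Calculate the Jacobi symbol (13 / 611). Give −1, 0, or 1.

Reciprocity: 13 ≡ 1 and 611 ≡ 3 (mod 4), so (13/611) = +(611/13).
Reduce top mod 13: now compute (0/13).
Top reduces to 0: gcd > 1, so the symbol is 0.

0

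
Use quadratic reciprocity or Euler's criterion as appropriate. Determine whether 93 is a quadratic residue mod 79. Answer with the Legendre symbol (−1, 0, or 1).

First reduce: 93 ≡ 14 (mod 79).
Pull out 2: since 79 ≡ 7 (mod 8), (2/79) = +1.
Reciprocity: 7 ≡ 3 and 79 ≡ 3 (mod 4), so (7/79) = −(79/7).
Reduce top mod 7: now compute (2/7).
Pull out 2: since 7 ≡ 7 (mod 8), (2/7) = +1.
Reached (1/7) = 1. Collecting the sign flips along the way, the symbol is -1.

-1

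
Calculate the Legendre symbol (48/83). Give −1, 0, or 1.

1

Euler's criterion: (48/83) ≡ 48^41 (mod 83).
48^2 ≡ 63 (mod 83)
48^4 ≡ 68 (mod 83)
48^8 ≡ 59 (mod 83)
48^16 ≡ 78 (mod 83)
48^32 ≡ 25 (mod 83)
48^41 = 48^(32+8+1) ≡ 1 (mod 83).
Result is 1, so (48/83) = 1.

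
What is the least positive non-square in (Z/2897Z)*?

3

(2/2897) = +1, so 2 is a residue.
(3/2897) = −1, so 3 is the smallest positive non-residue mod 2897.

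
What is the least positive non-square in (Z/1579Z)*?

(2/1579) = −1, so 2 is the smallest positive non-residue mod 1579.

2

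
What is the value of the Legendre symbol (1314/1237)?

-1

First reduce: 1314 ≡ 77 (mod 1237).
Reciprocity: 77 ≡ 1 and 1237 ≡ 1 (mod 4), so (77/1237) = +(1237/77).
Reduce top mod 77: now compute (5/77).
Reciprocity: 5 ≡ 1 and 77 ≡ 1 (mod 4), so (5/77) = +(77/5).
Reduce top mod 5: now compute (2/5).
Pull out 2: since 5 ≡ 5 (mod 8), (2/5) = -1.
Reached (1/5) = 1. Collecting the sign flips along the way, the symbol is -1.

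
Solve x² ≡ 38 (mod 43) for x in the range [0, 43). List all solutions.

9, 34

Since 43 ≡ 3 (mod 4), a square root of 38 is 38^((43+1)/4) = 38^11 mod 43.
Repeated squaring: 38^2≡25, 38^4≡23, 38^8≡13 (mod 43).
38^11 = 38^(8+2+1) ≡ 9 (mod 43).
Check: 9² = 81 ≡ 38 (mod 43). The two roots are 9 and 34.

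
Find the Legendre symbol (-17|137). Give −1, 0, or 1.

Euler's criterion: (-17/137) ≡ 120^68 (mod 137).
120^2 ≡ 15 (mod 137)
120^4 ≡ 88 (mod 137)
120^8 ≡ 72 (mod 137)
120^16 ≡ 115 (mod 137)
120^32 ≡ 73 (mod 137)
120^64 ≡ 123 (mod 137)
120^68 = 120^(64+4) ≡ 1 (mod 137).
Result is 1, so (-17/137) = 1.

1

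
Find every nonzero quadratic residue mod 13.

Square k = 1,…,6 (k and 13−k give the same square):
1²=1, 2²=4, 3²=9, 4²≡3, 5²≡12, 6²≡10 (mod 13).
So the quadratic residues mod 13 are {1, 3, 4, 9, 10, 12}.

1,3,4,9,10,12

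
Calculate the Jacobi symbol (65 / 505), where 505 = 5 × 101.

0

Reciprocity: 65 ≡ 1 and 505 ≡ 1 (mod 4), so (65/505) = +(505/65).
Reduce top mod 65: now compute (50/65).
Pull out 2: since 65 ≡ 1 (mod 8), (2/65) = +1.
Reciprocity: 25 ≡ 1 and 65 ≡ 1 (mod 4), so (25/65) = +(65/25).
Reduce top mod 25: now compute (15/25).
Reciprocity: 15 ≡ 3 and 25 ≡ 1 (mod 4), so (15/25) = +(25/15).
Reduce top mod 15: now compute (10/15).
Pull out 2: since 15 ≡ 7 (mod 8), (2/15) = +1.
Reciprocity: 5 ≡ 1 and 15 ≡ 3 (mod 4), so (5/15) = +(15/5).
Reduce top mod 5: now compute (0/5).
Top reduces to 0: gcd > 1, so the symbol is 0.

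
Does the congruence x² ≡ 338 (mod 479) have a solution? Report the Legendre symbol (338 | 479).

1

Euler's criterion: (338/479) ≡ 338^239 (mod 479).
338^2 ≡ 242 (mod 479)
338^4 ≡ 126 (mod 479)
338^8 ≡ 69 (mod 479)
338^16 ≡ 450 (mod 479)
338^32 ≡ 362 (mod 479)
338^64 ≡ 277 (mod 479)
338^128 ≡ 89 (mod 479)
338^239 = 338^(128+64+32+8+4+2+1) ≡ 1 (mod 479).
Result is 1, so (338/479) = 1.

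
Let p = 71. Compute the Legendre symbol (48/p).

Pull out 2^4: since 71 ≡ 7 (mod 8), (2/71) = +1, so (2/71)^4 = +1.
Reciprocity: 3 ≡ 3 and 71 ≡ 3 (mod 4), so (3/71) = −(71/3).
Reduce top mod 3: now compute (2/3).
Pull out 2: since 3 ≡ 3 (mod 8), (2/3) = -1.
Reached (1/3) = 1. Collecting the sign flips along the way, the symbol is +1.

1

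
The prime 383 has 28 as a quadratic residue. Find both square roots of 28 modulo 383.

Since 383 ≡ 3 (mod 4), a square root of 28 is 28^((383+1)/4) = 28^96 mod 383.
Repeated squaring: 28^2≡18, 28^4≡324, 28^8≡34, 28^16≡7, 28^32≡49, 28^64≡103 (mod 383).
28^96 = 28^(64+32) ≡ 68 (mod 383).
Check: 68² = 4624 ≡ 28 (mod 383). The two roots are 68 and 315.

68, 315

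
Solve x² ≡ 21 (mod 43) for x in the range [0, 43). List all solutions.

Since 43 ≡ 3 (mod 4), a square root of 21 is 21^((43+1)/4) = 21^11 mod 43.
Repeated squaring: 21^2≡11, 21^4≡35, 21^8≡21 (mod 43).
21^11 = 21^(8+2+1) ≡ 35 (mod 43).
Check: 35² = 1225 ≡ 21 (mod 43). The two roots are 8 and 35.

8, 35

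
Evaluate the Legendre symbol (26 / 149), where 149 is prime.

1

Euler's criterion: (26/149) ≡ 26^74 (mod 149).
26^2 ≡ 80 (mod 149)
26^4 ≡ 142 (mod 149)
26^8 ≡ 49 (mod 149)
26^16 ≡ 17 (mod 149)
26^32 ≡ 140 (mod 149)
26^64 ≡ 81 (mod 149)
26^74 = 26^(64+8+2) ≡ 1 (mod 149).
Result is 1, so (26/149) = 1.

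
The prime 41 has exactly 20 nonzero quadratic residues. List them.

1 2 4 5 8 9 10 16 18 20 21 23 25 31 32 33 36 37 39 40

Square k = 1,…,20 (k and 41−k give the same square):
1²=1, 2²=4, 3²=9, 4²=16, 5²=25, 6²=36, 7²≡8, 8²≡23, 9²≡40, 10²≡18, 11²≡39, 12²≡21, 13²≡5, 14²≡32, 15²≡20, 16²≡10, 17²≡2, 18²≡37, 19²≡33, 20²≡31 (mod 41).
So the quadratic residues mod 41 are {1, 2, 4, 5, 8, 9, 10, 16, 18, 20, 21, 23, 25, 31, 32, 33, 36, 37, 39, 40}.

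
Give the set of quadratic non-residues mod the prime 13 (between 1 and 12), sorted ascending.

Square k = 1,…,6 (k and 13−k give the same square):
1²=1, 2²=4, 3²=9, 4²≡3, 5²≡12, 6²≡10 (mod 13).
The residues are {1, 3, 4, 9, 10, 12}; the non-residues are the remaining 6 nonzero classes.

2 5 6 7 8 11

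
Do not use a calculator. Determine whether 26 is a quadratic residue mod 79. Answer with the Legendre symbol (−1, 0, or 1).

1

Pull out 2: since 79 ≡ 7 (mod 8), (2/79) = +1.
Reciprocity: 13 ≡ 1 and 79 ≡ 3 (mod 4), so (13/79) = +(79/13).
Reduce top mod 13: now compute (1/13).
Reached (1/13) = 1. Collecting the sign flips along the way, the symbol is +1.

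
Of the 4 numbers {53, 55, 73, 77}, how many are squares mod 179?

1

(53/179) = -1 → non-residue.
(55/179) = -1 → non-residue.
(73/179) = -1 → non-residue.
(77/179) = +1 → QR.
Total quadratic residues among the 4: 1.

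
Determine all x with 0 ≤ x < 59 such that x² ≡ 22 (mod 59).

Since 59 ≡ 3 (mod 4), a square root of 22 is 22^((59+1)/4) = 22^15 mod 59.
Repeated squaring: 22^2≡12, 22^4≡26, 22^8≡27 (mod 59).
22^15 = 22^(8+4+2+1) ≡ 9 (mod 59).
Check: 9² = 81 ≡ 22 (mod 59). The two roots are 9 and 50.

9, 50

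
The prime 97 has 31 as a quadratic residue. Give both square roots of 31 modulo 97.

97 ≡ 1 (mod 4), so we find a root by search.
Trying successive values, 15² = 225 ≡ 31 (mod 97). The other root is 97 − 15 = 82.

15, 82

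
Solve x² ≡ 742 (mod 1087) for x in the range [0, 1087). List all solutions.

54, 1033

Since 1087 ≡ 3 (mod 4), a square root of 742 is 742^((1087+1)/4) = 742^272 mod 1087.
Repeated squaring: 742^2≡542, 742^4≡274, 742^8≡73, 742^16≡981, 742^32≡366, 742^64≡255, 742^128≡892, 742^256≡1067 (mod 1087).
742^272 = 742^(256+16) ≡ 1033 (mod 1087).
Check: 1033² = 1067089 ≡ 742 (mod 1087). The two roots are 54 and 1033.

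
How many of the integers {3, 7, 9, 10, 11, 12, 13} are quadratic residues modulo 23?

4

(3/23) = +1 → QR.
(7/23) = -1 → non-residue.
(9/23) = +1 → QR.
(10/23) = -1 → non-residue.
(11/23) = -1 → non-residue.
(12/23) = +1 → QR.
(13/23) = +1 → QR.
Total quadratic residues among the 7: 4.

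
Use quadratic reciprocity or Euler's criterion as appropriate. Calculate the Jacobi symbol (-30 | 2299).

First reduce: -30 ≡ 2269 (mod 2299).
Reciprocity: 2269 ≡ 1 and 2299 ≡ 3 (mod 4), so (2269/2299) = +(2299/2269).
Reduce top mod 2269: now compute (30/2269).
Pull out 2: since 2269 ≡ 5 (mod 8), (2/2269) = -1.
Reciprocity: 15 ≡ 3 and 2269 ≡ 1 (mod 4), so (15/2269) = +(2269/15).
Reduce top mod 15: now compute (4/15).
Pull out 2^2: since 15 ≡ 7 (mod 8), (2/15) = +1, so (2/15)^2 = +1.
Reached (1/15) = 1. Collecting the sign flips along the way, the symbol is -1.

-1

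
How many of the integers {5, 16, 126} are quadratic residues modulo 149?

2

(5/149) = +1 → QR.
(16/149) = +1 → QR.
(126/149) = -1 → non-residue.
Total quadratic residues among the 3: 2.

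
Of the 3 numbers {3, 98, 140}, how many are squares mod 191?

(3/191) = +1 → QR.
(98/191) = +1 → QR.
(140/191) = -1 → non-residue.
Total quadratic residues among the 3: 2.

2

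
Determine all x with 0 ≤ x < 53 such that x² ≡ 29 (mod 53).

53 ≡ 1 (mod 4), so we find a root by search.
Trying successive values, 20² = 400 ≡ 29 (mod 53). The other root is 53 − 20 = 33.

20, 33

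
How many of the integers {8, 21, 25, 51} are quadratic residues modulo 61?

(8/61) = -1 → non-residue.
(21/61) = -1 → non-residue.
(25/61) = +1 → QR.
(51/61) = -1 → non-residue.
Total quadratic residues among the 4: 1.

1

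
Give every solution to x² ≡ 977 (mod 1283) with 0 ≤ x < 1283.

537, 746

Since 1283 ≡ 3 (mod 4), a square root of 977 is 977^((1283+1)/4) = 977^321 mod 1283.
Repeated squaring: 977^2≡1260, 977^4≡529, 977^8≡147, 977^16≡1081, 977^32≡1031, 977^64≡637, 977^128≡341, 977^256≡811 (mod 1283).
977^321 = 977^(256+64+1) ≡ 537 (mod 1283).
Check: 537² = 288369 ≡ 977 (mod 1283). The two roots are 537 and 746.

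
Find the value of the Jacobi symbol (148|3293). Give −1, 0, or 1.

0

Pull out 2^2: since 3293 ≡ 5 (mod 8), (2/3293) = -1, so (2/3293)^2 = +1.
Reciprocity: 37 ≡ 1 and 3293 ≡ 1 (mod 4), so (37/3293) = +(3293/37).
Reduce top mod 37: now compute (0/37).
Top reduces to 0: gcd > 1, so the symbol is 0.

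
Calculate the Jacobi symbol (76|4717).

1

Pull out 2^2: since 4717 ≡ 5 (mod 8), (2/4717) = -1, so (2/4717)^2 = +1.
Reciprocity: 19 ≡ 3 and 4717 ≡ 1 (mod 4), so (19/4717) = +(4717/19).
Reduce top mod 19: now compute (5/19).
Reciprocity: 5 ≡ 1 and 19 ≡ 3 (mod 4), so (5/19) = +(19/5).
Reduce top mod 5: now compute (4/5).
Pull out 2^2: since 5 ≡ 5 (mod 8), (2/5) = -1, so (2/5)^2 = +1.
Reached (1/5) = 1. Collecting the sign flips along the way, the symbol is +1.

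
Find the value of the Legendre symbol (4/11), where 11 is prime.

1

Pull out 2^2: since 11 ≡ 3 (mod 8), (2/11) = -1, so (2/11)^2 = +1.
Reached (1/11) = 1. Collecting the sign flips along the way, the symbol is +1.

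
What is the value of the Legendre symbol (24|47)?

Euler's criterion: (24/47) ≡ 24^23 (mod 47).
24^2 ≡ 12 (mod 47)
24^4 ≡ 3 (mod 47)
24^8 ≡ 9 (mod 47)
24^16 ≡ 34 (mod 47)
24^23 = 24^(16+4+2+1) ≡ 1 (mod 47).
Result is 1, so (24/47) = 1.

1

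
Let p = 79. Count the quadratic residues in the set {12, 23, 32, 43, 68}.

(12/79) = -1 → non-residue.
(23/79) = +1 → QR.
(32/79) = +1 → QR.
(43/79) = -1 → non-residue.
(68/79) = -1 → non-residue.
Total quadratic residues among the 5: 2.

2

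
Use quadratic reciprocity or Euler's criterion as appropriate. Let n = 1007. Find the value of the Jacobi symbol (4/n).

Pull out 2^2: since 1007 ≡ 7 (mod 8), (2/1007) = +1, so (2/1007)^2 = +1.
Reached (1/1007) = 1. Collecting the sign flips along the way, the symbol is +1.

1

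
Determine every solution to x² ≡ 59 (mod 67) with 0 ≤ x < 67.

Since 67 ≡ 3 (mod 4), a square root of 59 is 59^((67+1)/4) = 59^17 mod 67.
Repeated squaring: 59^2≡64, 59^4≡9, 59^8≡14, 59^16≡62 (mod 67).
59^17 = 59^(16+1) ≡ 40 (mod 67).
Check: 40² = 1600 ≡ 59 (mod 67). The two roots are 27 and 40.

27, 40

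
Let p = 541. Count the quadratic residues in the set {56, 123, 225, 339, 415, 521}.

(56/541) = -1 → non-residue.
(123/541) = +1 → QR.
(225/541) = +1 → QR.
(339/541) = -1 → non-residue.
(415/541) = -1 → non-residue.
(521/541) = +1 → QR.
Total quadratic residues among the 6: 3.

3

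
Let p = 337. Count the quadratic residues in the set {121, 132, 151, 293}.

1

(121/337) = +1 → QR.
(132/337) = -1 → non-residue.
(151/337) = -1 → non-residue.
(293/337) = -1 → non-residue.
Total quadratic residues among the 4: 1.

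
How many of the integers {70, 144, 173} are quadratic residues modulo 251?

2

(70/251) = -1 → non-residue.
(144/251) = +1 → QR.
(173/251) = +1 → QR.
Total quadratic residues among the 3: 2.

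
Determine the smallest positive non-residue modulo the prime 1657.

(2/1657) = +1, so 2 is a residue.
(3/1657) = +1, so 3 is a residue.
(4/1657) = +1, so 4 is a residue.
(5/1657) = −1, so 5 is the smallest positive non-residue mod 1657.

5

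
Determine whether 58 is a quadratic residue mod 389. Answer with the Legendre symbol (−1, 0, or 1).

Pull out 2: since 389 ≡ 5 (mod 8), (2/389) = -1.
Reciprocity: 29 ≡ 1 and 389 ≡ 1 (mod 4), so (29/389) = +(389/29).
Reduce top mod 29: now compute (12/29).
Pull out 2^2: since 29 ≡ 5 (mod 8), (2/29) = -1, so (2/29)^2 = +1.
Reciprocity: 3 ≡ 3 and 29 ≡ 1 (mod 4), so (3/29) = +(29/3).
Reduce top mod 3: now compute (2/3).
Pull out 2: since 3 ≡ 3 (mod 8), (2/3) = -1.
Reached (1/3) = 1. Collecting the sign flips along the way, the symbol is +1.

1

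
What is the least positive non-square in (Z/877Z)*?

2

(2/877) = −1, so 2 is the smallest positive non-residue mod 877.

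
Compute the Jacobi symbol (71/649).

1

Reciprocity: 71 ≡ 3 and 649 ≡ 1 (mod 4), so (71/649) = +(649/71).
Reduce top mod 71: now compute (10/71).
Pull out 2: since 71 ≡ 7 (mod 8), (2/71) = +1.
Reciprocity: 5 ≡ 1 and 71 ≡ 3 (mod 4), so (5/71) = +(71/5).
Reduce top mod 5: now compute (1/5).
Reached (1/5) = 1. Collecting the sign flips along the way, the symbol is +1.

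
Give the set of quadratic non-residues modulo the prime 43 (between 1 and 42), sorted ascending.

Square k = 1,…,21 (k and 43−k give the same square):
1²=1, 2²=4, 3²=9, 4²=16, 5²=25, 6²=36, 7²≡6, 8²≡21, 9²≡38, 10²≡14, 11²≡35, 12²≡15, 13²≡40, 14²≡24, 15²≡10, 16²≡41, 17²≡31, 18²≡23, 19²≡17, 20²≡13, 21²≡11 (mod 43).
The residues are {1, 4, 6, 9, 10, 11, 13, 14, 15, 16, 17, 21, 23, 24, 25, 31, 35, 36, 38, 40, 41}; the non-residues are the remaining 21 nonzero classes.

2, 3, 5, 7, 8, 12, 18, 19, 20, 22, 26, 27, 28, 29, 30, 32, 33, 34, 37, 39, 42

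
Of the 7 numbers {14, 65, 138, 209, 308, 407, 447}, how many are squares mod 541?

1

(14/541) = -1 → non-residue.
(65/541) = -1 → non-residue.
(138/541) = -1 → non-residue.
(209/541) = -1 → non-residue.
(308/541) = -1 → non-residue.
(407/541) = +1 → QR.
(447/541) = -1 → non-residue.
Total quadratic residues among the 7: 1.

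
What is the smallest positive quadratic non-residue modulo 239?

7

(2/239) = +1, so 2 is a residue.
(3/239) = +1, so 3 is a residue.
(4/239) = +1, so 4 is a residue.
(5/239) = +1, so 5 is a residue.
(6/239) = +1, so 6 is a residue.
(7/239) = −1, so 7 is the smallest positive non-residue mod 239.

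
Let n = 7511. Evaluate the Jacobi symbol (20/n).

1

Pull out 2^2: since 7511 ≡ 7 (mod 8), (2/7511) = +1, so (2/7511)^2 = +1.
Reciprocity: 5 ≡ 1 and 7511 ≡ 3 (mod 4), so (5/7511) = +(7511/5).
Reduce top mod 5: now compute (1/5).
Reached (1/5) = 1. Collecting the sign flips along the way, the symbol is +1.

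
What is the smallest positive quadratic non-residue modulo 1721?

(2/1721) = +1, so 2 is a residue.
(3/1721) = −1, so 3 is the smallest positive non-residue mod 1721.

3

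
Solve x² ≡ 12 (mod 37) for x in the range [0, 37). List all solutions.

7, 30

37 ≡ 1 (mod 4), so we find a root by search.
Trying successive values, 7² = 49 ≡ 12 (mod 37). The other root is 37 − 7 = 30.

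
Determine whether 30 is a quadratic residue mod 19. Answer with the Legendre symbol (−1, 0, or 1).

First reduce: 30 ≡ 11 (mod 19).
Reciprocity: 11 ≡ 3 and 19 ≡ 3 (mod 4), so (11/19) = −(19/11).
Reduce top mod 11: now compute (8/11).
Pull out 2^3: since 11 ≡ 3 (mod 8), (2/11) = -1, so (2/11)^3 = -1.
Reached (1/11) = 1. Collecting the sign flips along the way, the symbol is +1.

1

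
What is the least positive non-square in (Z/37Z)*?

2

(2/37) = −1, so 2 is the smallest positive non-residue mod 37.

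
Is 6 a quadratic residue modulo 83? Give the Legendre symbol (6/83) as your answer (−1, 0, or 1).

Euler's criterion: (6/83) ≡ 6^41 (mod 83).
6^2 ≡ 36 (mod 83)
6^4 ≡ 51 (mod 83)
6^8 ≡ 28 (mod 83)
6^16 ≡ 37 (mod 83)
6^32 ≡ 41 (mod 83)
6^41 = 6^(32+8+1) ≡ 82 (mod 83).
Result is 82 ≡ −1, so (6/83) = −1.

-1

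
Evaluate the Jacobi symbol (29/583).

Reciprocity: 29 ≡ 1 and 583 ≡ 3 (mod 4), so (29/583) = +(583/29).
Reduce top mod 29: now compute (3/29).
Reciprocity: 3 ≡ 3 and 29 ≡ 1 (mod 4), so (3/29) = +(29/3).
Reduce top mod 3: now compute (2/3).
Pull out 2: since 3 ≡ 3 (mod 8), (2/3) = -1.
Reached (1/3) = 1. Collecting the sign flips along the way, the symbol is -1.

-1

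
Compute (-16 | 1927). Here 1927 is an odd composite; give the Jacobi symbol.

First reduce: -16 ≡ 1911 (mod 1927).
Reciprocity: 1911 ≡ 3 and 1927 ≡ 3 (mod 4), so (1911/1927) = −(1927/1911).
Reduce top mod 1911: now compute (16/1911).
Pull out 2^4: since 1911 ≡ 7 (mod 8), (2/1911) = +1, so (2/1911)^4 = +1.
Reached (1/1911) = 1. Collecting the sign flips along the way, the symbol is -1.

-1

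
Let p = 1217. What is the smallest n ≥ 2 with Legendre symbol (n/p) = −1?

(2/1217) = +1, so 2 is a residue.
(3/1217) = −1, so 3 is the smallest positive non-residue mod 1217.

3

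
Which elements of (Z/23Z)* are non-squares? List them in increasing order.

Square k = 1,…,11 (k and 23−k give the same square):
1²=1, 2²=4, 3²=9, 4²=16, 5²≡2, 6²≡13, 7²≡3, 8²≡18, 9²≡12, 10²≡8, 11²≡6 (mod 23).
The residues are {1, 2, 3, 4, 6, 8, 9, 12, 13, 16, 18}; the non-residues are the remaining 11 nonzero classes.

5,7,10,11,14,15,17,19,20,21,22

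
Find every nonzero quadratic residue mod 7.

Square k = 1,…,3 (k and 7−k give the same square):
1²=1, 2²=4, 3²≡2 (mod 7).
So the quadratic residues mod 7 are {1, 2, 4}.

1 2 4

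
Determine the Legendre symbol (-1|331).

-1

First reduce: -1 ≡ 330 (mod 331).
Pull out 2: since 331 ≡ 3 (mod 8), (2/331) = -1.
Reciprocity: 165 ≡ 1 and 331 ≡ 3 (mod 4), so (165/331) = +(331/165).
Reduce top mod 165: now compute (1/165).
Reached (1/165) = 1. Collecting the sign flips along the way, the symbol is -1.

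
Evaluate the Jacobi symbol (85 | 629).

0

Reciprocity: 85 ≡ 1 and 629 ≡ 1 (mod 4), so (85/629) = +(629/85).
Reduce top mod 85: now compute (34/85).
Pull out 2: since 85 ≡ 5 (mod 8), (2/85) = -1.
Reciprocity: 17 ≡ 1 and 85 ≡ 1 (mod 4), so (17/85) = +(85/17).
Reduce top mod 17: now compute (0/17).
Top reduces to 0: gcd > 1, so the symbol is 0.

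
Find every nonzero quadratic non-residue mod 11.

Square k = 1,…,5 (k and 11−k give the same square):
1²=1, 2²=4, 3²=9, 4²≡5, 5²≡3 (mod 11).
The residues are {1, 3, 4, 5, 9}; the non-residues are the remaining 5 nonzero classes.

2,6,7,8,10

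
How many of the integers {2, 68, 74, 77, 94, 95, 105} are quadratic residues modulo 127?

4

(2/127) = +1 → QR.
(68/127) = +1 → QR.
(74/127) = +1 → QR.
(77/127) = -1 → non-residue.
(94/127) = +1 → QR.
(95/127) = -1 → non-residue.
(105/127) = -1 → non-residue.
Total quadratic residues among the 7: 4.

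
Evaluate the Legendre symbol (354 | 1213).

Pull out 2: since 1213 ≡ 5 (mod 8), (2/1213) = -1.
Reciprocity: 177 ≡ 1 and 1213 ≡ 1 (mod 4), so (177/1213) = +(1213/177).
Reduce top mod 177: now compute (151/177).
Reciprocity: 151 ≡ 3 and 177 ≡ 1 (mod 4), so (151/177) = +(177/151).
Reduce top mod 151: now compute (26/151).
Pull out 2: since 151 ≡ 7 (mod 8), (2/151) = +1.
Reciprocity: 13 ≡ 1 and 151 ≡ 3 (mod 4), so (13/151) = +(151/13).
Reduce top mod 13: now compute (8/13).
Pull out 2^3: since 13 ≡ 5 (mod 8), (2/13) = -1, so (2/13)^3 = -1.
Reached (1/13) = 1. Collecting the sign flips along the way, the symbol is +1.

1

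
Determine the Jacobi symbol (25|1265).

0

Reciprocity: 25 ≡ 1 and 1265 ≡ 1 (mod 4), so (25/1265) = +(1265/25).
Reduce top mod 25: now compute (15/25).
Reciprocity: 15 ≡ 3 and 25 ≡ 1 (mod 4), so (15/25) = +(25/15).
Reduce top mod 15: now compute (10/15).
Pull out 2: since 15 ≡ 7 (mod 8), (2/15) = +1.
Reciprocity: 5 ≡ 1 and 15 ≡ 3 (mod 4), so (5/15) = +(15/5).
Reduce top mod 5: now compute (0/5).
Top reduces to 0: gcd > 1, so the symbol is 0.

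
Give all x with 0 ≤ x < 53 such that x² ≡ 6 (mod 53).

18, 35

53 ≡ 1 (mod 4), so we find a root by search.
Trying successive values, 18² = 324 ≡ 6 (mod 53). The other root is 53 − 18 = 35.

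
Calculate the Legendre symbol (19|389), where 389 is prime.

1

Euler's criterion: (19/389) ≡ 19^194 (mod 389).
19^2 ≡ 361 (mod 389)
19^4 ≡ 6 (mod 389)
19^8 ≡ 36 (mod 389)
19^16 ≡ 129 (mod 389)
19^32 ≡ 303 (mod 389)
19^64 ≡ 5 (mod 389)
19^128 ≡ 25 (mod 389)
19^194 = 19^(128+64+2) ≡ 1 (mod 389).
Result is 1, so (19/389) = 1.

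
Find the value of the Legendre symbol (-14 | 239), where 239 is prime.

1

First reduce: -14 ≡ 225 (mod 239).
Reciprocity: 225 ≡ 1 and 239 ≡ 3 (mod 4), so (225/239) = +(239/225).
Reduce top mod 225: now compute (14/225).
Pull out 2: since 225 ≡ 1 (mod 8), (2/225) = +1.
Reciprocity: 7 ≡ 3 and 225 ≡ 1 (mod 4), so (7/225) = +(225/7).
Reduce top mod 7: now compute (1/7).
Reached (1/7) = 1. Collecting the sign flips along the way, the symbol is +1.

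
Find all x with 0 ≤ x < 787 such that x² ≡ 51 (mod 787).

89, 698

Since 787 ≡ 3 (mod 4), a square root of 51 is 51^((787+1)/4) = 51^197 mod 787.
Repeated squaring: 51^2≡240, 51^4≡149, 51^8≡165, 51^16≡467, 51^32≡90, 51^64≡230, 51^128≡171 (mod 787).
51^197 = 51^(128+64+4+1) ≡ 698 (mod 787).
Check: 698² = 487204 ≡ 51 (mod 787). The two roots are 89 and 698.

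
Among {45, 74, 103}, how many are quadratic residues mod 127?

2

(45/127) = -1 → non-residue.
(74/127) = +1 → QR.
(103/127) = +1 → QR.
Total quadratic residues among the 3: 2.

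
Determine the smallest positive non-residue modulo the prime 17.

(2/17) = +1, so 2 is a residue.
(3/17) = −1, so 3 is the smallest positive non-residue mod 17.

3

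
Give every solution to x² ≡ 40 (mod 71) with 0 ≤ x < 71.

Since 71 ≡ 3 (mod 4), a square root of 40 is 40^((71+1)/4) = 40^18 mod 71.
Repeated squaring: 40^2≡38, 40^4≡24, 40^8≡8, 40^16≡64 (mod 71).
40^18 = 40^(16+2) ≡ 18 (mod 71).
Check: 18² = 324 ≡ 40 (mod 71). The two roots are 18 and 53.

18, 53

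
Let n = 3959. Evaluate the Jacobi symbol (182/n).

Pull out 2: since 3959 ≡ 7 (mod 8), (2/3959) = +1.
Reciprocity: 91 ≡ 3 and 3959 ≡ 3 (mod 4), so (91/3959) = −(3959/91).
Reduce top mod 91: now compute (46/91).
Pull out 2: since 91 ≡ 3 (mod 8), (2/91) = -1.
Reciprocity: 23 ≡ 3 and 91 ≡ 3 (mod 4), so (23/91) = −(91/23).
Reduce top mod 23: now compute (22/23).
Pull out 2: since 23 ≡ 7 (mod 8), (2/23) = +1.
Reciprocity: 11 ≡ 3 and 23 ≡ 3 (mod 4), so (11/23) = −(23/11).
Reduce top mod 11: now compute (1/11).
Reached (1/11) = 1. Collecting the sign flips along the way, the symbol is +1.

1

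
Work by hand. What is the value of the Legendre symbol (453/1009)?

1

Reciprocity: 453 ≡ 1 and 1009 ≡ 1 (mod 4), so (453/1009) = +(1009/453).
Reduce top mod 453: now compute (103/453).
Reciprocity: 103 ≡ 3 and 453 ≡ 1 (mod 4), so (103/453) = +(453/103).
Reduce top mod 103: now compute (41/103).
Reciprocity: 41 ≡ 1 and 103 ≡ 3 (mod 4), so (41/103) = +(103/41).
Reduce top mod 41: now compute (21/41).
Reciprocity: 21 ≡ 1 and 41 ≡ 1 (mod 4), so (21/41) = +(41/21).
Reduce top mod 21: now compute (20/21).
Pull out 2^2: since 21 ≡ 5 (mod 8), (2/21) = -1, so (2/21)^2 = +1.
Reciprocity: 5 ≡ 1 and 21 ≡ 1 (mod 4), so (5/21) = +(21/5).
Reduce top mod 5: now compute (1/5).
Reached (1/5) = 1. Collecting the sign flips along the way, the symbol is +1.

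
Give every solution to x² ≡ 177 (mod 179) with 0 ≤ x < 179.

78, 101

Since 179 ≡ 3 (mod 4), a square root of 177 is 177^((179+1)/4) = 177^45 mod 179.
Repeated squaring: 177^2≡4, 177^4≡16, 177^8≡77, 177^16≡22, 177^32≡126 (mod 179).
177^45 = 177^(32+8+4+1) ≡ 101 (mod 179).
Check: 101² = 10201 ≡ 177 (mod 179). The two roots are 78 and 101.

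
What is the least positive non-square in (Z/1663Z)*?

3

(2/1663) = +1, so 2 is a residue.
(3/1663) = −1, so 3 is the smallest positive non-residue mod 1663.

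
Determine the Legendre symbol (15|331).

Reciprocity: 15 ≡ 3 and 331 ≡ 3 (mod 4), so (15/331) = −(331/15).
Reduce top mod 15: now compute (1/15).
Reached (1/15) = 1. Collecting the sign flips along the way, the symbol is -1.

-1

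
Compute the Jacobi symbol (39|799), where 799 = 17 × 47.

Reciprocity: 39 ≡ 3 and 799 ≡ 3 (mod 4), so (39/799) = −(799/39).
Reduce top mod 39: now compute (19/39).
Reciprocity: 19 ≡ 3 and 39 ≡ 3 (mod 4), so (19/39) = −(39/19).
Reduce top mod 19: now compute (1/19).
Reached (1/19) = 1. Collecting the sign flips along the way, the symbol is +1.

1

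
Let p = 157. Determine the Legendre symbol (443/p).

-1

Euler's criterion: (443/157) ≡ 129^78 (mod 157).
129^2 ≡ 156 (mod 157)
129^4 ≡ 1 (mod 157)
129^8 ≡ 1 (mod 157)
129^16 ≡ 1 (mod 157)
129^32 ≡ 1 (mod 157)
129^64 ≡ 1 (mod 157)
129^78 = 129^(64+8+4+2) ≡ 156 (mod 157).
Result is 156 ≡ −1, so (443/157) = −1.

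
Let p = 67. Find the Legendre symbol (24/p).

1

Pull out 2^3: since 67 ≡ 3 (mod 8), (2/67) = -1, so (2/67)^3 = -1.
Reciprocity: 3 ≡ 3 and 67 ≡ 3 (mod 4), so (3/67) = −(67/3).
Reduce top mod 3: now compute (1/3).
Reached (1/3) = 1. Collecting the sign flips along the way, the symbol is +1.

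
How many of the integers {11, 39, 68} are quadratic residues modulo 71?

(11/71) = -1 → non-residue.
(39/71) = -1 → non-residue.
(68/71) = -1 → non-residue.
Total quadratic residues among the 3: 0.

0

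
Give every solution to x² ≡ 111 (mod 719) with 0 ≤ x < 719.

334, 385

Since 719 ≡ 3 (mod 4), a square root of 111 is 111^((719+1)/4) = 111^180 mod 719.
Repeated squaring: 111^2≡98, 111^4≡257, 111^8≡620, 111^16≡454, 111^32≡482, 111^64≡87, 111^128≡379 (mod 719).
111^180 = 111^(128+32+16+4) ≡ 334 (mod 719).
Check: 334² = 111556 ≡ 111 (mod 719). The two roots are 334 and 385.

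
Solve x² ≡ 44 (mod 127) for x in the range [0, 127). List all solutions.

60, 67

Since 127 ≡ 3 (mod 4), a square root of 44 is 44^((127+1)/4) = 44^32 mod 127.
Repeated squaring: 44^2≡31, 44^4≡72, 44^8≡104, 44^16≡21, 44^32≡60 (mod 127).
44^32 = 44^(32) ≡ 60 (mod 127).
Check: 60² = 3600 ≡ 44 (mod 127). The two roots are 60 and 67.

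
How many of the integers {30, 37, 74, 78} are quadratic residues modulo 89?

(30/89) = -1 → non-residue.
(37/89) = -1 → non-residue.
(74/89) = -1 → non-residue.
(78/89) = +1 → QR.
Total quadratic residues among the 4: 1.

1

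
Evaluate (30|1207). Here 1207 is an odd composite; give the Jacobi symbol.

1

Pull out 2: since 1207 ≡ 7 (mod 8), (2/1207) = +1.
Reciprocity: 15 ≡ 3 and 1207 ≡ 3 (mod 4), so (15/1207) = −(1207/15).
Reduce top mod 15: now compute (7/15).
Reciprocity: 7 ≡ 3 and 15 ≡ 3 (mod 4), so (7/15) = −(15/7).
Reduce top mod 7: now compute (1/7).
Reached (1/7) = 1. Collecting the sign flips along the way, the symbol is +1.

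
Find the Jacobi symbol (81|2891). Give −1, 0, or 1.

1

Reciprocity: 81 ≡ 1 and 2891 ≡ 3 (mod 4), so (81/2891) = +(2891/81).
Reduce top mod 81: now compute (56/81).
Pull out 2^3: since 81 ≡ 1 (mod 8), (2/81) = +1, so (2/81)^3 = +1.
Reciprocity: 7 ≡ 3 and 81 ≡ 1 (mod 4), so (7/81) = +(81/7).
Reduce top mod 7: now compute (4/7).
Pull out 2^2: since 7 ≡ 7 (mod 8), (2/7) = +1, so (2/7)^2 = +1.
Reached (1/7) = 1. Collecting the sign flips along the way, the symbol is +1.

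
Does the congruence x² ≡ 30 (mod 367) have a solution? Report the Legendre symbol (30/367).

1

Pull out 2: since 367 ≡ 7 (mod 8), (2/367) = +1.
Reciprocity: 15 ≡ 3 and 367 ≡ 3 (mod 4), so (15/367) = −(367/15).
Reduce top mod 15: now compute (7/15).
Reciprocity: 7 ≡ 3 and 15 ≡ 3 (mod 4), so (7/15) = −(15/7).
Reduce top mod 7: now compute (1/7).
Reached (1/7) = 1. Collecting the sign flips along the way, the symbol is +1.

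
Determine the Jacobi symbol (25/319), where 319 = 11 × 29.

Reciprocity: 25 ≡ 1 and 319 ≡ 3 (mod 4), so (25/319) = +(319/25).
Reduce top mod 25: now compute (19/25).
Reciprocity: 19 ≡ 3 and 25 ≡ 1 (mod 4), so (19/25) = +(25/19).
Reduce top mod 19: now compute (6/19).
Pull out 2: since 19 ≡ 3 (mod 8), (2/19) = -1.
Reciprocity: 3 ≡ 3 and 19 ≡ 3 (mod 4), so (3/19) = −(19/3).
Reduce top mod 3: now compute (1/3).
Reached (1/3) = 1. Collecting the sign flips along the way, the symbol is +1.

1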